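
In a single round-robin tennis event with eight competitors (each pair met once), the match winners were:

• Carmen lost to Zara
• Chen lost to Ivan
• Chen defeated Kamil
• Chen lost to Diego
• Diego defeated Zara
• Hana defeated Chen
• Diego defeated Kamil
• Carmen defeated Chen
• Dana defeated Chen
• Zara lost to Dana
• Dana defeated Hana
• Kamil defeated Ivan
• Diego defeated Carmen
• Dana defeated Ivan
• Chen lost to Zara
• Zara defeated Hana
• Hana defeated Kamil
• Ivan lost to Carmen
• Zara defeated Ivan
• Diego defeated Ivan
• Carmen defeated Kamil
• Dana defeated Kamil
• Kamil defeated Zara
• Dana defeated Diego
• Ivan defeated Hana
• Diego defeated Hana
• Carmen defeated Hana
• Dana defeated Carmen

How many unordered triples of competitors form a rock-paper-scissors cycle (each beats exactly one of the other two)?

Win totals: Ivan 2, Hana 2, Kamil 2, Carmen 4, Diego 6, Dana 7, Zara 4, Chen 1.
A competitor with w wins dominates both others in C(w,2) triples; summing gives 1 + 1 + 1 + 6 + 15 + 21 + 6 + 0 = 51 transitive triples.
Total triples C(8,3) = 56, so cyclic triples = 56 − 51 = 5.

5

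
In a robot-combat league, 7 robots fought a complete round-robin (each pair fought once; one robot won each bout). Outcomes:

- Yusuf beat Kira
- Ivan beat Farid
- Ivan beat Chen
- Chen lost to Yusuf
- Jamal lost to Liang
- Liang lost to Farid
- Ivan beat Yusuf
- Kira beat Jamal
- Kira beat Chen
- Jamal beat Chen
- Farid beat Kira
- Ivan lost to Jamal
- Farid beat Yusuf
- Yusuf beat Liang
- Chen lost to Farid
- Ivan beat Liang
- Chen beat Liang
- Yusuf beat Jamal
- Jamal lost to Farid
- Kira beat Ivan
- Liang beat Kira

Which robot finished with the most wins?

Farid

Win totals: Ivan 4, Liang 2, Farid 5, Yusuf 4, Jamal 2, Kira 3, Chen 1.
Farid leads with 5 wins (next highest: 4).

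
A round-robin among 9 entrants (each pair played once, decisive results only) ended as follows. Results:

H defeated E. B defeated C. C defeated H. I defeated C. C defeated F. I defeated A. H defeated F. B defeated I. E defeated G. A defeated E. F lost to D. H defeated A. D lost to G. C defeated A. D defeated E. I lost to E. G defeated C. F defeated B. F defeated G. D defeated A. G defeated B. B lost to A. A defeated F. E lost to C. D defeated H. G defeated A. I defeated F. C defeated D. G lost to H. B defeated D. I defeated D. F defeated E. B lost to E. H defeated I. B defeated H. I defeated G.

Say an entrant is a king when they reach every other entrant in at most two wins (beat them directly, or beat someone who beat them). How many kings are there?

A reaches everyone (king).
B reaches everyone (king).
C reaches everyone (king).
D cannot reach C in two steps.
E reaches everyone (king).
F reaches everyone (king).
G reaches everyone (king).
H reaches everyone (king).
I reaches everyone (king).
Kings: A, B, C, E, F, G, H, I — 8.

8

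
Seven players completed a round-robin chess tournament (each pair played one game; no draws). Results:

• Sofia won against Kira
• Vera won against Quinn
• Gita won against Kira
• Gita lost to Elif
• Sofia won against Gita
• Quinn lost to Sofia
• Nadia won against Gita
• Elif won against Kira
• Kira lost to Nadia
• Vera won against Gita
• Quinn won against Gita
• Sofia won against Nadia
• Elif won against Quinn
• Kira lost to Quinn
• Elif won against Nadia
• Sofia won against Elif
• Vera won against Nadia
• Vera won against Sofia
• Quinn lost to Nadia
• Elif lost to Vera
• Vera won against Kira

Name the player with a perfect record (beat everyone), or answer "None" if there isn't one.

Vera

Vera has 6 wins out of 6 opponents — a perfect record.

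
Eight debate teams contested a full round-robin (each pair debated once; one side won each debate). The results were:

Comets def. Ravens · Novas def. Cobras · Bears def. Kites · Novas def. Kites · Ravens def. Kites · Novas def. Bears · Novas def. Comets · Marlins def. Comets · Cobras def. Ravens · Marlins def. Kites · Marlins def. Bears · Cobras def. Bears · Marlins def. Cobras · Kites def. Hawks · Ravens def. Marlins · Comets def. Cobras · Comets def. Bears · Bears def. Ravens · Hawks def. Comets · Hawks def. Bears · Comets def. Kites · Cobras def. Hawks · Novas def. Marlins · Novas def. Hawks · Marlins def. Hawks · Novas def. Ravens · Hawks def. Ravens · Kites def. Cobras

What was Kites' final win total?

Kites' results: beat Cobras, Hawks; lost to Marlins, Comets, Novas, Ravens, Bears.
That is 2 wins.

2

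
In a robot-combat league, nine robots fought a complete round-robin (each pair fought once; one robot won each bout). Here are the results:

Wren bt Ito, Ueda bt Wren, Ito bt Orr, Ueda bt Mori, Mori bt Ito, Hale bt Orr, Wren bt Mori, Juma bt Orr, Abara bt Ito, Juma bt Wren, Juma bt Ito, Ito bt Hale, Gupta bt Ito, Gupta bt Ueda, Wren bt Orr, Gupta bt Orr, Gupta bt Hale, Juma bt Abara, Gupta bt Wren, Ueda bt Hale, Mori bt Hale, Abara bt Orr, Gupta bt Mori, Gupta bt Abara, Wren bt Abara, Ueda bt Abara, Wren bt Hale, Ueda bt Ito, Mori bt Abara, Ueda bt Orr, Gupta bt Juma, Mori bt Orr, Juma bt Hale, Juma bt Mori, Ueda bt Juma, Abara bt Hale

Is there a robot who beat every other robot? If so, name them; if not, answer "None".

Gupta has 8 wins out of 8 opponents — a perfect record.

Gupta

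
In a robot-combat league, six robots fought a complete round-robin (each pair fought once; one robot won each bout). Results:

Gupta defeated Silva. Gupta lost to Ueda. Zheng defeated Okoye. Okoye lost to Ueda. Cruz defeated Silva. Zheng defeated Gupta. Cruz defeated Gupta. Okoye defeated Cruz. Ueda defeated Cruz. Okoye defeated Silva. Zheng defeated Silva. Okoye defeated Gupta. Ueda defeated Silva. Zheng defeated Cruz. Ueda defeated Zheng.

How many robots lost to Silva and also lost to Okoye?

Silva beat: no one.
Okoye beat: Cruz, Gupta, Silva.
No one was beaten by both.

0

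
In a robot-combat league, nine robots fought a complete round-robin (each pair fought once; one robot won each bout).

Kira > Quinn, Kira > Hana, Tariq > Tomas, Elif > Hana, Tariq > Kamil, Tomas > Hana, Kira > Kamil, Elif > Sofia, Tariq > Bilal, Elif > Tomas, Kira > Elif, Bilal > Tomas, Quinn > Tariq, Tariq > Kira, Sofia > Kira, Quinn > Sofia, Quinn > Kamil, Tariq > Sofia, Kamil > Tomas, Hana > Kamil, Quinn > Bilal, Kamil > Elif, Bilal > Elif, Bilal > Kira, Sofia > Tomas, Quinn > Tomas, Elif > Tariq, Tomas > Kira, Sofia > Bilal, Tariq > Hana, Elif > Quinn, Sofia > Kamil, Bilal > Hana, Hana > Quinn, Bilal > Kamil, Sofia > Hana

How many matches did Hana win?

2

Hana's results: beat Kamil, Quinn; lost to Bilal, Kira, Tomas, Elif, Sofia, Tariq.
That is 2 wins.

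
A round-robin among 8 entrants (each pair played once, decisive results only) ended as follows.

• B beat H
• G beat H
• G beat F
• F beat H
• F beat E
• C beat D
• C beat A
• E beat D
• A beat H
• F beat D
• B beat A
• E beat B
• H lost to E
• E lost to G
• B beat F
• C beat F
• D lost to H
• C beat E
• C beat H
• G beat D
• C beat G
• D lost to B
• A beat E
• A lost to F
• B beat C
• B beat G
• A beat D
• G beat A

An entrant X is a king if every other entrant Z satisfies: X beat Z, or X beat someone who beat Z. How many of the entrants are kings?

3

A cannot reach C, F, G in two steps.
B reaches everyone (king).
C reaches everyone (king).
D cannot reach A, B, C, E, F, G, H in two steps.
E reaches everyone (king).
F cannot reach C, G in two steps.
G cannot reach C in two steps.
H cannot reach A, B, C, E, F, G in two steps.
Kings: B, C, E — 3.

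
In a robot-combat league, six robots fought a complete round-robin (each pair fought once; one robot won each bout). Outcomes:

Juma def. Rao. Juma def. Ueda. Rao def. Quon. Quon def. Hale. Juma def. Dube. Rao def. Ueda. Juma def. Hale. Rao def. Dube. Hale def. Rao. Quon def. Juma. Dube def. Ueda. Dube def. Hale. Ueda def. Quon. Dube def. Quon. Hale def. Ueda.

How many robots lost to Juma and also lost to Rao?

Juma beat: Ueda, Hale, Rao, Dube.
Rao beat: Ueda, Dube, Quon.
Both beat: Ueda, Dube — 2.

2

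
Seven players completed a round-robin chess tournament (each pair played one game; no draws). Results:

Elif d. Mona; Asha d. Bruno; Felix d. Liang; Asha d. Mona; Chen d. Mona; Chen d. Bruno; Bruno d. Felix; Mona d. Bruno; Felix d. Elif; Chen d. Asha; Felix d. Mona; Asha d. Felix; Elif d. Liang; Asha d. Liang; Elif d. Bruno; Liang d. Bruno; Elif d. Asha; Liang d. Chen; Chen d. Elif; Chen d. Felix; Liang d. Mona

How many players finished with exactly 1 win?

2

Win totals: Bruno 1, Liang 3, Felix 3, Elif 4, Asha 4, Chen 5, Mona 1.
Exactly 1: Bruno, Mona — 2 players.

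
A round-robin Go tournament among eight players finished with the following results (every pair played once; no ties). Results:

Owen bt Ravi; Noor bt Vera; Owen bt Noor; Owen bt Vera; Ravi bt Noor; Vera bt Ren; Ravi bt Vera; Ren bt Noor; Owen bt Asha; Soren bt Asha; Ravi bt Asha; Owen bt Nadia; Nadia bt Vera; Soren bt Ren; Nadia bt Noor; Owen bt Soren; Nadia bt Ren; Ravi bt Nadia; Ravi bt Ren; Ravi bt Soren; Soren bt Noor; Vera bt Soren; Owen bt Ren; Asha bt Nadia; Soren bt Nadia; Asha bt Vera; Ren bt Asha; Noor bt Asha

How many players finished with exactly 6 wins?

Win totals: Ravi 6, Vera 2, Ren 2, Noor 2, Nadia 3, Owen 7, Asha 2, Soren 4.
Exactly 6: Ravi — 1 player.

1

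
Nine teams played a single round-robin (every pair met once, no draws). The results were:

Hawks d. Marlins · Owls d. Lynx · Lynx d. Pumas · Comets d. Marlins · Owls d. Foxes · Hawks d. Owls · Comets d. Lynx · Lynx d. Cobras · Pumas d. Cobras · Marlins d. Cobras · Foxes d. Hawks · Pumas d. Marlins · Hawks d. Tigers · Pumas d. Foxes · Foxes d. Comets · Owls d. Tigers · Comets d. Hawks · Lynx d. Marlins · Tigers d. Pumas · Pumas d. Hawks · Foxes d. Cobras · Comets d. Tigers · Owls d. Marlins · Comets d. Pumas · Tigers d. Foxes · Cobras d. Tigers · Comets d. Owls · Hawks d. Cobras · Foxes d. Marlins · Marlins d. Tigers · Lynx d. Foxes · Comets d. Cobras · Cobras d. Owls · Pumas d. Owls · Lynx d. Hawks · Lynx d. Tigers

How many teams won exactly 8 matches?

0

Win totals: Comets 7, Cobras 2, Foxes 4, Tigers 2, Lynx 6, Marlins 2, Pumas 5, Hawks 4, Owls 4.
No team has exactly 8 wins.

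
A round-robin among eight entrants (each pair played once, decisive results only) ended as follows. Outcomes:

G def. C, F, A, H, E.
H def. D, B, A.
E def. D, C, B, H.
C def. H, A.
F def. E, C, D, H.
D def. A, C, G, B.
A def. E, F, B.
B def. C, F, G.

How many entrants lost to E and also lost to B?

1

E beat: B, C, D, H.
B beat: C, F, G.
Both beat: C — 1.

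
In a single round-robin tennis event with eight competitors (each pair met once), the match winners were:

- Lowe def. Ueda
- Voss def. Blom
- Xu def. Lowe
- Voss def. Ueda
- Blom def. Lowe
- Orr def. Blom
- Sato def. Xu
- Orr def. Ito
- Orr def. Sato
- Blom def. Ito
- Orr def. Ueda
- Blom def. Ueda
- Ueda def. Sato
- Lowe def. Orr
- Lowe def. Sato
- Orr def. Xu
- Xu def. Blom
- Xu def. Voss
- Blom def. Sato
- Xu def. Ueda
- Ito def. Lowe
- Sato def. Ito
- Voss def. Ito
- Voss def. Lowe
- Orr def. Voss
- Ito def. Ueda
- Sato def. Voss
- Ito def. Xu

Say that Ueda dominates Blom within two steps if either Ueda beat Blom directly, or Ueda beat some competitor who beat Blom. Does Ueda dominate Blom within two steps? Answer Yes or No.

No

Ueda did not beat Blom directly.
Ueda beat Sato, but each of them lost to Blom. No two-step path.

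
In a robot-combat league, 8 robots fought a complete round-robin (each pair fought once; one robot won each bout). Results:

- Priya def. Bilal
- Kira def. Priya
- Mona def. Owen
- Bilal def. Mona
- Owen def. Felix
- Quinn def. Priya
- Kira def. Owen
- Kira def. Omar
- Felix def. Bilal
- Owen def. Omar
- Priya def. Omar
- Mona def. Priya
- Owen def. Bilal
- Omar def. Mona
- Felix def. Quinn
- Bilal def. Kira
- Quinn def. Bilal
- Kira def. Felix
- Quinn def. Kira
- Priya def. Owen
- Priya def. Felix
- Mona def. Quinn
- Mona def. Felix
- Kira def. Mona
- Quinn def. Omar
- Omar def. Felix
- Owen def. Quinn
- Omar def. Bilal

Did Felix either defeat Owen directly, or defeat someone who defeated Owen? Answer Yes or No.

Felix did not beat Owen directly.
Felix beat Bilal, Quinn, but each of them lost to Owen. No two-step path.

No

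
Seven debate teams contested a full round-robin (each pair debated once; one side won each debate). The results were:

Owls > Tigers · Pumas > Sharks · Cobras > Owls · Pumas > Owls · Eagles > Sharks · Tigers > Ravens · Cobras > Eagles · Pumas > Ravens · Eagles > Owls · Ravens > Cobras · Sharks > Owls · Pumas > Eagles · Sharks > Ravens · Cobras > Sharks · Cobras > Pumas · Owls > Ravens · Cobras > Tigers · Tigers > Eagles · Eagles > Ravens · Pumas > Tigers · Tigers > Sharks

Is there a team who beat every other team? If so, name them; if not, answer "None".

Highest win total is Pumas with 5 (out of 6 possible).
Pumas lost to Cobras, so no team went undefeated.

None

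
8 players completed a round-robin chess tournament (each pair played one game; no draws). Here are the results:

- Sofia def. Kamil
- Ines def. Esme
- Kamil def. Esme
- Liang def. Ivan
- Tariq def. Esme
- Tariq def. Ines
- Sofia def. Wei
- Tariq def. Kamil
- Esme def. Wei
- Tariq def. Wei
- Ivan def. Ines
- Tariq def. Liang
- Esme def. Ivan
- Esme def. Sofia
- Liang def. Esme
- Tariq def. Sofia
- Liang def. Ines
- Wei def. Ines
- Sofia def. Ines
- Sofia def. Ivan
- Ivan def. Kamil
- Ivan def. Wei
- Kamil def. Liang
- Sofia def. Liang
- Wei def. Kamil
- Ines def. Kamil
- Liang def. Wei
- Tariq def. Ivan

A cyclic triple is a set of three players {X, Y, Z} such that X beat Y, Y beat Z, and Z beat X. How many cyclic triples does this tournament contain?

10

Win totals: Esme 3, Wei 2, Sofia 5, Ivan 3, Tariq 7, Kamil 2, Liang 4, Ines 2.
A player with w wins dominates both others in C(w,2) triples; summing gives 3 + 1 + 10 + 3 + 21 + 1 + 6 + 1 = 46 transitive triples.
Total triples C(8,3) = 56, so cyclic triples = 56 − 46 = 10.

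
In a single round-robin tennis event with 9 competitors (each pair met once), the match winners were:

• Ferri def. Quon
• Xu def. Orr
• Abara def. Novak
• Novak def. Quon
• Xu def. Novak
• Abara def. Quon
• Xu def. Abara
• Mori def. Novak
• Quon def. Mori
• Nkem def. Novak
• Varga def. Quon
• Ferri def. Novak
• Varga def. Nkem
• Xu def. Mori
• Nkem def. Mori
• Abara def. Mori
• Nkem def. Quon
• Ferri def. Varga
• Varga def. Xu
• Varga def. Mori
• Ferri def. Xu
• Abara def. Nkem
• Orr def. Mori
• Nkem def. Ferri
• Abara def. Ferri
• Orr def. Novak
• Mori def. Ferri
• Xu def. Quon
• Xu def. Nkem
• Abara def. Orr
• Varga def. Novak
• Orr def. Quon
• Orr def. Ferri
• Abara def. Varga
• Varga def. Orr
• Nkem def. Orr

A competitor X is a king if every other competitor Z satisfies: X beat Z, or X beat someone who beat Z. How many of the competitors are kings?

Varga reaches everyone (king).
Mori cannot reach Abara, Orr, Nkem in two steps.
Xu reaches everyone (king).
Abara reaches everyone (king).
Orr cannot reach Abara, Nkem in two steps.
Quon cannot reach Varga, Xu, Abara, Orr, Nkem in two steps.
Ferri reaches everyone (king).
Novak cannot reach Varga, Xu, Abara, Orr, Ferri, Nkem in two steps.
Nkem cannot reach Abara in two steps.
Kings: Varga, Xu, Abara, Ferri — 4.

4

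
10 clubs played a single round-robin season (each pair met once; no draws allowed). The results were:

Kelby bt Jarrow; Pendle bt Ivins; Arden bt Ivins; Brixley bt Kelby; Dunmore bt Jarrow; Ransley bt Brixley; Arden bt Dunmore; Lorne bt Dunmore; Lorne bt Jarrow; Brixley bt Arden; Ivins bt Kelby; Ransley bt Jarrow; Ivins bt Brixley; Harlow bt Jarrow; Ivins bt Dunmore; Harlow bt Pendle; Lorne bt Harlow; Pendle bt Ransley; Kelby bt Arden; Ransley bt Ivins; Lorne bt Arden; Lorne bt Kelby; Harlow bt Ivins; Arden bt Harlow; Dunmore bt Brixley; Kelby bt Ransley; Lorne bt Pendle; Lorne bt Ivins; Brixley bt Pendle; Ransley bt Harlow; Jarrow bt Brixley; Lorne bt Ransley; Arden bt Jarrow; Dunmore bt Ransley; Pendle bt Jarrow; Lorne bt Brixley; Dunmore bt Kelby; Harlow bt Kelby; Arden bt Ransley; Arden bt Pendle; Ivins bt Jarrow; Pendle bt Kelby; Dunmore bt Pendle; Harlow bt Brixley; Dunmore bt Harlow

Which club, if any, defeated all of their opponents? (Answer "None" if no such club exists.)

Lorne

Lorne has 9 wins out of 9 opponents — a perfect record.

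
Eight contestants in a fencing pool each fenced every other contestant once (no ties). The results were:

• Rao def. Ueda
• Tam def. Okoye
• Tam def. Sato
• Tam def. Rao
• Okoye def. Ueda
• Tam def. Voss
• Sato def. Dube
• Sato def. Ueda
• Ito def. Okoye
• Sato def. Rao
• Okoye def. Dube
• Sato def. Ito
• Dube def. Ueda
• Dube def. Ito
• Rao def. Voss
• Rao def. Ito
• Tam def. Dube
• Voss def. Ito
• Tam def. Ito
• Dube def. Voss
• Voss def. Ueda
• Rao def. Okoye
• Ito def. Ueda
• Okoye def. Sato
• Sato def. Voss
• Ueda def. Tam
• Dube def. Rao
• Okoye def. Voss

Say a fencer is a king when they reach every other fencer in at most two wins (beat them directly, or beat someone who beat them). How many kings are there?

Dube cannot reach Sato in two steps.
Ito cannot reach Rao in two steps.
Rao reaches everyone (king).
Ueda reaches everyone (king).
Sato reaches everyone (king).
Tam reaches everyone (king).
Okoye reaches everyone (king).
Voss cannot reach Dube, Rao, Sato in two steps.
Kings: Rao, Ueda, Sato, Tam, Okoye — 5.

5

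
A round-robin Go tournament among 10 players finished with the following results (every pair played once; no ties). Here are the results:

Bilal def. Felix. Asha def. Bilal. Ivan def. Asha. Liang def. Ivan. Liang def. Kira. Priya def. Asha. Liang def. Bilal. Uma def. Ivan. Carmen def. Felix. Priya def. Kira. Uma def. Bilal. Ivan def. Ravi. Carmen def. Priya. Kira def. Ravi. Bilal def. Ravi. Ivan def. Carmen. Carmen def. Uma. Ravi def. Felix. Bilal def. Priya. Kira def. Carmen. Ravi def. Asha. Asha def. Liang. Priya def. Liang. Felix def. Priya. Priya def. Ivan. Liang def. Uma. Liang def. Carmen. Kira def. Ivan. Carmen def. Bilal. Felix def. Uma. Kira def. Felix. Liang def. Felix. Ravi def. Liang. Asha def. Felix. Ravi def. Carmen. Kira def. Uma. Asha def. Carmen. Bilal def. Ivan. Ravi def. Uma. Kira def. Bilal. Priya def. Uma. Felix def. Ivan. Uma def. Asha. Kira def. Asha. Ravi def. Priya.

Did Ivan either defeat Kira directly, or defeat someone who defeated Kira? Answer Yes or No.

No

Ivan did not beat Kira directly.
Ivan beat Carmen, Ravi, Asha, but each of them lost to Kira. No two-step path.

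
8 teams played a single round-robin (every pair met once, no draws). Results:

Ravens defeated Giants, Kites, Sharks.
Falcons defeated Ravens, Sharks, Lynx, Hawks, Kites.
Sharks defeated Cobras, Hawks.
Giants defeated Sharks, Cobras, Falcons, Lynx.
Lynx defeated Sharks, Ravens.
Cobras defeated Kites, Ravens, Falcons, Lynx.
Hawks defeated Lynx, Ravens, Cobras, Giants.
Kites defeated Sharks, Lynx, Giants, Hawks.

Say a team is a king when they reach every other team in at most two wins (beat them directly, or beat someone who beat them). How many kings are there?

Lynx cannot reach Falcons in two steps.
Falcons reaches everyone (king).
Ravens reaches everyone (king).
Kites reaches everyone (king).
Cobras reaches everyone (king).
Sharks reaches everyone (king).
Hawks reaches everyone (king).
Giants reaches everyone (king).
Kings: Falcons, Ravens, Kites, Cobras, Sharks, Hawks, Giants — 7.

7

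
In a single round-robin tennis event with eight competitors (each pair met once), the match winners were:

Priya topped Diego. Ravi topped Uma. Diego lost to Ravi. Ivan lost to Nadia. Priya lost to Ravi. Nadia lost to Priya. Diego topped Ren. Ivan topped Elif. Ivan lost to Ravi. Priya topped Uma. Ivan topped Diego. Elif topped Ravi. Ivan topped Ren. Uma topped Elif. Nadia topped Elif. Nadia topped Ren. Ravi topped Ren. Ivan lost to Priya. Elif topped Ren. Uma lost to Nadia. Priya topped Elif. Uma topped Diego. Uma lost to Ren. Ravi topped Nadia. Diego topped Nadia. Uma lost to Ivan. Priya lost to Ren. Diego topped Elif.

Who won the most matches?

Ravi

Win totals: Diego 3, Ravi 6, Nadia 4, Ivan 4, Elif 2, Uma 2, Priya 5, Ren 2.
Ravi leads with 6 wins (next highest: 5).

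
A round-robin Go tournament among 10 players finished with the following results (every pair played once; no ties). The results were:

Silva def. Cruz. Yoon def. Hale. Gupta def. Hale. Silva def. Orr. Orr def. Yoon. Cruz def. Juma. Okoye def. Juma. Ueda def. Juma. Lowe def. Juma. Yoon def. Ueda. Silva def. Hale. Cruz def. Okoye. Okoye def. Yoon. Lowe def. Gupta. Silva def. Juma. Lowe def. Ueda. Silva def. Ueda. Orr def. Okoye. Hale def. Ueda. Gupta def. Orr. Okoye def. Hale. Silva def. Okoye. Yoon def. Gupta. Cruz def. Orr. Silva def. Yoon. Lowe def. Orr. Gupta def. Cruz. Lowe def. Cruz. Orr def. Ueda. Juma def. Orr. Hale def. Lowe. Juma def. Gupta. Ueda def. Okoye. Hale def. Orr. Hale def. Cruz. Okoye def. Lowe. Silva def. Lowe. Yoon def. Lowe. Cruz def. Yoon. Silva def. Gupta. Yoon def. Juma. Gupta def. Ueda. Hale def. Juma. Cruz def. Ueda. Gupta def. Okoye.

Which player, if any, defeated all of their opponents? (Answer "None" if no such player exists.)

Silva

Silva has 9 wins out of 9 opponents — a perfect record.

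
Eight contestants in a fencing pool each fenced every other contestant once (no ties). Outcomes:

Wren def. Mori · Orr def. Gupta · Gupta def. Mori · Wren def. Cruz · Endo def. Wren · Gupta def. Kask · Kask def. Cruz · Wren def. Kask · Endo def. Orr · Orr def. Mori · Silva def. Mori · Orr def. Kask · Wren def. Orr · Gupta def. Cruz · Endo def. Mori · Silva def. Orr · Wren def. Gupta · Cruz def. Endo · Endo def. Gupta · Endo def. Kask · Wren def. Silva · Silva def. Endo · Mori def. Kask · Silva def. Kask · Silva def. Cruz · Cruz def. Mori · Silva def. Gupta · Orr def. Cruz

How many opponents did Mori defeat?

1

Mori's results: beat Kask; lost to Wren, Endo, Cruz, Orr, Silva, Gupta.
That is 1 win.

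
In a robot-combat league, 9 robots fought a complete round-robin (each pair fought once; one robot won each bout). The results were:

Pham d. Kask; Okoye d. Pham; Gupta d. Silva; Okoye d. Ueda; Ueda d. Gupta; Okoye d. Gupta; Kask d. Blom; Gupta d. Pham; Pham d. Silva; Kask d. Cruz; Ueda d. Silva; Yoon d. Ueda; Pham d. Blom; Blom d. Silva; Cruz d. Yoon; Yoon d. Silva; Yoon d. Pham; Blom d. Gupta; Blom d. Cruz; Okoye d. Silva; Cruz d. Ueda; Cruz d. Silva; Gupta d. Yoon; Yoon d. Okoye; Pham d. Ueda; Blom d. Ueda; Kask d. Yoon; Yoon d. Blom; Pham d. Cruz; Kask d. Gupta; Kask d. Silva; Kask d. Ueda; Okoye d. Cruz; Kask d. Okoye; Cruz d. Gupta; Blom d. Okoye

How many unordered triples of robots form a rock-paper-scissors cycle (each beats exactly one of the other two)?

13

Win totals: Blom 5, Gupta 3, Ueda 2, Kask 7, Yoon 5, Pham 5, Cruz 4, Okoye 5, Silva 0.
A robot with w wins dominates both others in C(w,2) triples; summing gives 10 + 3 + 1 + 21 + 10 + 10 + 6 + 10 + 0 = 71 transitive triples.
Total triples C(9,3) = 84, so cyclic triples = 84 − 71 = 13.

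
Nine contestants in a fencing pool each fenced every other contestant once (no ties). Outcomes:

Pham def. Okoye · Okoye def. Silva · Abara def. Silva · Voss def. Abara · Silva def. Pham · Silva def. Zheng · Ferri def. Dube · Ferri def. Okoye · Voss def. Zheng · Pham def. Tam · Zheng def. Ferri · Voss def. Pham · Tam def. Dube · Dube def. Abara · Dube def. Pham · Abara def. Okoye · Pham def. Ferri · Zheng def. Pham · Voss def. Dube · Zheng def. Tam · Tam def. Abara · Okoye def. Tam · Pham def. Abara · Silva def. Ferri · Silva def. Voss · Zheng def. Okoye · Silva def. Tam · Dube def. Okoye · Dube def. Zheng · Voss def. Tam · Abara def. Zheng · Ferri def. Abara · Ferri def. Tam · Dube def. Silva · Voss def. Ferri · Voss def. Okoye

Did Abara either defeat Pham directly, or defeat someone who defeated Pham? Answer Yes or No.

Abara did not beat Pham directly.
Abara beat Silva, Zheng, Okoye. Of those, Silva beat Pham.

Yes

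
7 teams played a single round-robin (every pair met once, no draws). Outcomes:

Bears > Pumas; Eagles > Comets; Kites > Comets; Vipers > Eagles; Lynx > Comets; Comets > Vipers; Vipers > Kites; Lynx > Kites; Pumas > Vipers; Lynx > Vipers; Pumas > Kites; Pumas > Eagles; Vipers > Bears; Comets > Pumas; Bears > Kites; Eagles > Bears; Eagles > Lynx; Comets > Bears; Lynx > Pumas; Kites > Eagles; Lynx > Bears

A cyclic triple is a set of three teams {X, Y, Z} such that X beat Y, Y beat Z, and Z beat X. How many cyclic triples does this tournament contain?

11

Win totals: Kites 2, Comets 3, Pumas 3, Eagles 3, Vipers 3, Bears 2, Lynx 5.
A team with w wins dominates both others in C(w,2) triples; summing gives 1 + 3 + 3 + 3 + 3 + 1 + 10 = 24 transitive triples.
Total triples C(7,3) = 35, so cyclic triples = 35 − 24 = 11.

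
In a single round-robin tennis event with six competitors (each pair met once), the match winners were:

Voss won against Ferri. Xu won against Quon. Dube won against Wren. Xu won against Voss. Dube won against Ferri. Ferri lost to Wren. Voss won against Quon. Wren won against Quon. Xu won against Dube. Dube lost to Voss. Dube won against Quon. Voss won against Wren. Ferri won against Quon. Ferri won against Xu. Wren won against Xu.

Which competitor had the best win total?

Win totals: Voss 4, Quon 0, Xu 3, Ferri 2, Dube 3, Wren 3.
Voss leads with 4 wins (next highest: 3).

Voss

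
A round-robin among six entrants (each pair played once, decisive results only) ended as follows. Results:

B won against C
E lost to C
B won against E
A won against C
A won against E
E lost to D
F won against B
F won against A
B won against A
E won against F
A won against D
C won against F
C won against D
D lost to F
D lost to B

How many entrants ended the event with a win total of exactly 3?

Win totals: A 3, B 4, C 3, D 1, E 1, F 3.
Exactly 3: A, C, F — 3 entrants.

3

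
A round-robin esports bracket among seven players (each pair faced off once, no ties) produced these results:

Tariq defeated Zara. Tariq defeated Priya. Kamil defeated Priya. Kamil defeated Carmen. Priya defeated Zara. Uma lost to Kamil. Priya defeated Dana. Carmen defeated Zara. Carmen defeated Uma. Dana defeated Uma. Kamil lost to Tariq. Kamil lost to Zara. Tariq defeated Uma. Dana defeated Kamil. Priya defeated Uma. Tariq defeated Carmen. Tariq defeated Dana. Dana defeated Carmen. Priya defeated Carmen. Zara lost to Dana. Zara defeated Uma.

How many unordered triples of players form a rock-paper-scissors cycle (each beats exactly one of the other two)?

3

Win totals: Kamil 3, Uma 0, Priya 4, Tariq 6, Carmen 2, Zara 2, Dana 4.
A player with w wins dominates both others in C(w,2) triples; summing gives 3 + 0 + 6 + 15 + 1 + 1 + 6 = 32 transitive triples.
Total triples C(7,3) = 35, so cyclic triples = 35 − 32 = 3.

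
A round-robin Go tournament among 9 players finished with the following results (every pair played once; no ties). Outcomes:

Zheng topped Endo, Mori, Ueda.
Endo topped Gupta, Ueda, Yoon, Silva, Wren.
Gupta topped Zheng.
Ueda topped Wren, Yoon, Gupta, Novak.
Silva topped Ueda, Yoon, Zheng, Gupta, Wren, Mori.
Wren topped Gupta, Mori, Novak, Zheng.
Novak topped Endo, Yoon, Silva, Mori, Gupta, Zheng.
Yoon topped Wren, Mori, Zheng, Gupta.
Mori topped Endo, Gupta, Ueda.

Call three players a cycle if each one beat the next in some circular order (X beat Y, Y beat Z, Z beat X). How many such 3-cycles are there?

20

Win totals: Ueda 4, Silva 6, Zheng 3, Endo 5, Mori 3, Wren 4, Yoon 4, Novak 6, Gupta 1.
A player with w wins dominates both others in C(w,2) triples; summing gives 6 + 15 + 3 + 10 + 3 + 6 + 6 + 15 + 0 = 64 transitive triples.
Total triples C(9,3) = 84, so cyclic triples = 84 − 64 = 20.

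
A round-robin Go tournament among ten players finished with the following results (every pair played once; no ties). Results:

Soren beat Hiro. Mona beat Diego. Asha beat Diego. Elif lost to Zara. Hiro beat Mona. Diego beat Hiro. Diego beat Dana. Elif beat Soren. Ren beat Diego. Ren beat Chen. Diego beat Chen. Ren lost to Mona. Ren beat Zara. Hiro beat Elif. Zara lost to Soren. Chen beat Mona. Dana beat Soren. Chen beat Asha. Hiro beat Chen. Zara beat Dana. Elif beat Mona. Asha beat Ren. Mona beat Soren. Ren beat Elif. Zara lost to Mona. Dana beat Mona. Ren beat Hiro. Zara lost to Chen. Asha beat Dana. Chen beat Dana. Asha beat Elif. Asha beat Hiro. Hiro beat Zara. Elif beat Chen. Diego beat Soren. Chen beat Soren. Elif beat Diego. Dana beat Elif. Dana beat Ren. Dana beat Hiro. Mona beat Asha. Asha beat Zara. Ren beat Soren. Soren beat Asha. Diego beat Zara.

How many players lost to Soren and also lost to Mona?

2

Soren beat: Zara, Hiro, Asha.
Mona beat: Zara, Diego, Soren, Ren, Asha.
Both beat: Zara, Asha — 2.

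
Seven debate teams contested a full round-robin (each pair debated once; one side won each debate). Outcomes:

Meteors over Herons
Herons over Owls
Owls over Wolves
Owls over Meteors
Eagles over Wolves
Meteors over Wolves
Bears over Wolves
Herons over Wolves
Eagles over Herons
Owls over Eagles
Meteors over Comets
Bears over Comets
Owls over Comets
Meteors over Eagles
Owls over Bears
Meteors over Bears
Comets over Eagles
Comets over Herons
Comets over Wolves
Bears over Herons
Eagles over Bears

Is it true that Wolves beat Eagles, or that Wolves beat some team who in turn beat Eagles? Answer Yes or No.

Wolves did not beat Eagles directly.
Wolves beat no one, so there is no intermediate team.

No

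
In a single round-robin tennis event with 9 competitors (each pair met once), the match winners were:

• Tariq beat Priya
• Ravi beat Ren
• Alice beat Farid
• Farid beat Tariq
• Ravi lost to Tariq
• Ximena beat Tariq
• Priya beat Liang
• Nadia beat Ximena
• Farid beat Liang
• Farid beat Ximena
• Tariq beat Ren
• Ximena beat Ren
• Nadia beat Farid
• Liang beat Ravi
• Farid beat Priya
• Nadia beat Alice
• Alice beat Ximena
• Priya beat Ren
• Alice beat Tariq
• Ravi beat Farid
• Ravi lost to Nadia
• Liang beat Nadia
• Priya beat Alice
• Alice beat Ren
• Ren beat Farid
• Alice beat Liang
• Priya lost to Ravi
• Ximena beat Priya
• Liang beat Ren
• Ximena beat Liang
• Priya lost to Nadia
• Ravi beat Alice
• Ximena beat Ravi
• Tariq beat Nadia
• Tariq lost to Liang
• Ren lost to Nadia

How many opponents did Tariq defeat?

Tariq's results: beat Ren, Priya, Nadia, Ravi; lost to Liang, Farid, Ximena, Alice.
That is 4 wins.

4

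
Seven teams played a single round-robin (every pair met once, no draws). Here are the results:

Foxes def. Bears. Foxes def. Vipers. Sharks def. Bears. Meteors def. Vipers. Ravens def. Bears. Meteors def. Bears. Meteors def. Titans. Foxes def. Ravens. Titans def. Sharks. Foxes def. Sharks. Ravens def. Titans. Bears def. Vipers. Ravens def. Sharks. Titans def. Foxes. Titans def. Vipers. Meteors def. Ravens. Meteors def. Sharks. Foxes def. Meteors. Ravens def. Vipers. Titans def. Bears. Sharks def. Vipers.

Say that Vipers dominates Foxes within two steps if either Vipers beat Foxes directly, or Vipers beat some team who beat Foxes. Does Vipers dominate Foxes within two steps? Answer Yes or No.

Vipers did not beat Foxes directly.
Vipers beat no one, so there is no intermediate team.

No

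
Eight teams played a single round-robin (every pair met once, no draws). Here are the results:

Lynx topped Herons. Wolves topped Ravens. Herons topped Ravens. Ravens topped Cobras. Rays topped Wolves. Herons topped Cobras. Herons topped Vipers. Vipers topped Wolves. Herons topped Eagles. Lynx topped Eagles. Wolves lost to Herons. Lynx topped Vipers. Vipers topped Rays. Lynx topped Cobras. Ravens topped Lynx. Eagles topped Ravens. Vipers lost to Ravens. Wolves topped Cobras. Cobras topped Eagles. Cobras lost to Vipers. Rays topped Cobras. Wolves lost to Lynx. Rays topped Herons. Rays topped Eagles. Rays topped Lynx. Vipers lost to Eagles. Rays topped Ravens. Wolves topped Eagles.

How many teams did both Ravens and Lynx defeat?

Ravens beat: Vipers, Cobras, Lynx.
Lynx beat: Eagles, Wolves, Vipers, Herons, Cobras.
Both beat: Vipers, Cobras — 2.

2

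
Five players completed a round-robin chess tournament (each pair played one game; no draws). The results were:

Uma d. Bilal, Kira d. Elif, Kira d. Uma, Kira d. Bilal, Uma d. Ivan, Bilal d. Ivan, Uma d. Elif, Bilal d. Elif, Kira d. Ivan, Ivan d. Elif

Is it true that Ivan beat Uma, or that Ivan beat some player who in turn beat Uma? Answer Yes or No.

No

Ivan did not beat Uma directly.
Ivan beat Elif, but each of them lost to Uma. No two-step path.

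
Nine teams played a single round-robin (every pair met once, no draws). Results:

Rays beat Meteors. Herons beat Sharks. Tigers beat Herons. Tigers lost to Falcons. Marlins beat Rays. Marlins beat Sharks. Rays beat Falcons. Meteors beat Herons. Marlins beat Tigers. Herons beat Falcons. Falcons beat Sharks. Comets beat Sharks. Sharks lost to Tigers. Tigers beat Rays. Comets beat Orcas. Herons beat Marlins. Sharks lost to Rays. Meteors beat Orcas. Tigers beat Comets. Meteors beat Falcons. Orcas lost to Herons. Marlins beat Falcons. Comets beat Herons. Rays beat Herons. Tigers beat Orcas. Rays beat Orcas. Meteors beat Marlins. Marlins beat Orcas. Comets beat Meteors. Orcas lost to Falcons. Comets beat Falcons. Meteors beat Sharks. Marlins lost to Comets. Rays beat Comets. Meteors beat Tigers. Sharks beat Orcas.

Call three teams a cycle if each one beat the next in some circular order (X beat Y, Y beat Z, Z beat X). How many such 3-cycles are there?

10

Win totals: Comets 6, Falcons 3, Marlins 5, Tigers 5, Herons 4, Sharks 1, Orcas 0, Rays 6, Meteors 6.
A team with w wins dominates both others in C(w,2) triples; summing gives 15 + 3 + 10 + 10 + 6 + 0 + 0 + 15 + 15 = 74 transitive triples.
Total triples C(9,3) = 84, so cyclic triples = 84 − 74 = 10.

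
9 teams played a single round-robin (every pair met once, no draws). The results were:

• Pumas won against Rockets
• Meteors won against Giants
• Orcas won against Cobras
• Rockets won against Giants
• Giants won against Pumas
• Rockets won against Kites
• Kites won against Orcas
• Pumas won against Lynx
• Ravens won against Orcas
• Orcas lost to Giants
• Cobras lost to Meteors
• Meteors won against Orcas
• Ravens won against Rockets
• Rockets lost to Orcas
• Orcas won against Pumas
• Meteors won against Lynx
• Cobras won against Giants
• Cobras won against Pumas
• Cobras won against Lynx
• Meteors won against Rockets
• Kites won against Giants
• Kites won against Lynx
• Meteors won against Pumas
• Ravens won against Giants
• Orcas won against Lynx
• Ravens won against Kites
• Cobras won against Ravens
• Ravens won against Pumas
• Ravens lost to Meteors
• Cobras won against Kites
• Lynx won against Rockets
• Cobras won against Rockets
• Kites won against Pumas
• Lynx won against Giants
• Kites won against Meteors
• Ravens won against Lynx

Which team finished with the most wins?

Win totals: Kites 5, Orcas 4, Ravens 6, Meteors 7, Rockets 2, Pumas 2, Lynx 2, Cobras 6, Giants 2.
Meteors leads with 7 wins (next highest: 6).

Meteors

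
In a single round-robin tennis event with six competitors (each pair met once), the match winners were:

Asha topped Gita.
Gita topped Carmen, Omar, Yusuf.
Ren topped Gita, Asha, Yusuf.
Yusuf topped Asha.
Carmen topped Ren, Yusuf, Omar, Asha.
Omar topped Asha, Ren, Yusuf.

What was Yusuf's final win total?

1

Yusuf's results: beat Asha; lost to Gita, Carmen, Omar, Ren.
That is 1 win.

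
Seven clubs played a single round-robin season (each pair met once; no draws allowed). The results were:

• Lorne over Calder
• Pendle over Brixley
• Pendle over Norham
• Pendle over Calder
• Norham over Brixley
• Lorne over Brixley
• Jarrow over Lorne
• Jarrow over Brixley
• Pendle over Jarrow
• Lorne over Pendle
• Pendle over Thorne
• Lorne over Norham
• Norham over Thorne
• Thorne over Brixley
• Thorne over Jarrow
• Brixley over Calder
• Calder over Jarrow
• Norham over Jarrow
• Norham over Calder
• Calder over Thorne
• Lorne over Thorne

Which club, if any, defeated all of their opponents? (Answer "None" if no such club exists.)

Highest win total is Pendle with 5 (out of 6 possible).
Pendle lost to Lorne, so no club went undefeated.

None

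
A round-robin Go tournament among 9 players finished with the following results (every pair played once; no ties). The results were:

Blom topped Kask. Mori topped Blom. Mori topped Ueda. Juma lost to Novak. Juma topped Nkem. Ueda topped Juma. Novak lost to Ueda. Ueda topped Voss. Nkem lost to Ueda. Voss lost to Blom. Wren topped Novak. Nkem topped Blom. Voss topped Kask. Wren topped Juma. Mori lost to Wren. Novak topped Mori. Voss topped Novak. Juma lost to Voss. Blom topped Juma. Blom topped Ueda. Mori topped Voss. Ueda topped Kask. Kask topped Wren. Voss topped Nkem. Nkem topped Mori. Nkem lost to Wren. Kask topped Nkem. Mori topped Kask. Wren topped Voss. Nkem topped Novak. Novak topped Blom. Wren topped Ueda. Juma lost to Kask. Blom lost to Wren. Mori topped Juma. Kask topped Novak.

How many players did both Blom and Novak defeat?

Blom beat: Voss, Ueda, Kask, Juma.
Novak beat: Blom, Mori, Juma.
Both beat: Juma — 1.

1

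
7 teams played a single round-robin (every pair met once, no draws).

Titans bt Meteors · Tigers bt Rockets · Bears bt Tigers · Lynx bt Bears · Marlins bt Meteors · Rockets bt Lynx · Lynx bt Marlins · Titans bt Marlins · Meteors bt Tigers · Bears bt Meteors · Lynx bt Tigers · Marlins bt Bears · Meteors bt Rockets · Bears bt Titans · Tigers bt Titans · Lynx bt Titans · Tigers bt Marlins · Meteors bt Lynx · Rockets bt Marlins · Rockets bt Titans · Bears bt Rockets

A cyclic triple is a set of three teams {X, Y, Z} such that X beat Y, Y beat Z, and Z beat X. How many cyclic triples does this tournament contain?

Win totals: Meteors 3, Rockets 3, Titans 2, Marlins 2, Lynx 4, Bears 4, Tigers 3.
A team with w wins dominates both others in C(w,2) triples; summing gives 3 + 3 + 1 + 1 + 6 + 6 + 3 = 23 transitive triples.
Total triples C(7,3) = 35, so cyclic triples = 35 − 23 = 12.

12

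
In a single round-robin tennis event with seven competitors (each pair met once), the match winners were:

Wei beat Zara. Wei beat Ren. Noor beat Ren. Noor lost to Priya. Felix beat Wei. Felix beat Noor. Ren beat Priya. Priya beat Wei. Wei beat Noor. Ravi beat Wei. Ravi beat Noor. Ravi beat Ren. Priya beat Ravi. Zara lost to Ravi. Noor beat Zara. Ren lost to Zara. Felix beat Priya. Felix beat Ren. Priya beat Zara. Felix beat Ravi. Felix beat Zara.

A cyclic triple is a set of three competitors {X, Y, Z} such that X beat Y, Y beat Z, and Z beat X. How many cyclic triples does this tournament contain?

4

Win totals: Noor 2, Priya 4, Ren 1, Ravi 4, Wei 3, Felix 6, Zara 1.
A competitor with w wins dominates both others in C(w,2) triples; summing gives 1 + 6 + 0 + 6 + 3 + 15 + 0 = 31 transitive triples.
Total triples C(7,3) = 35, so cyclic triples = 35 − 31 = 4.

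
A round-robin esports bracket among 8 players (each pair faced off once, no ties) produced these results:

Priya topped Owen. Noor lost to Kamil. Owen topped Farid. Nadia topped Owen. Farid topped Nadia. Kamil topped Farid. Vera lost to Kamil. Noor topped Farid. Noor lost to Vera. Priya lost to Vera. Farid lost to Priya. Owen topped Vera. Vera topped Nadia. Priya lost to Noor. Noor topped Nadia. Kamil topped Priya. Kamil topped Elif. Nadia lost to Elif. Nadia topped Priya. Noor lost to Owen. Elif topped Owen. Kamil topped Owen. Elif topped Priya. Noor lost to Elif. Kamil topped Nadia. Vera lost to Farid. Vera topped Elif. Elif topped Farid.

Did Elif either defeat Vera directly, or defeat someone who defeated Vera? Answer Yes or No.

Yes

Elif did not beat Vera directly.
Elif beat Farid, Nadia, Noor, Owen, Priya. Of those, Farid beat Vera.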